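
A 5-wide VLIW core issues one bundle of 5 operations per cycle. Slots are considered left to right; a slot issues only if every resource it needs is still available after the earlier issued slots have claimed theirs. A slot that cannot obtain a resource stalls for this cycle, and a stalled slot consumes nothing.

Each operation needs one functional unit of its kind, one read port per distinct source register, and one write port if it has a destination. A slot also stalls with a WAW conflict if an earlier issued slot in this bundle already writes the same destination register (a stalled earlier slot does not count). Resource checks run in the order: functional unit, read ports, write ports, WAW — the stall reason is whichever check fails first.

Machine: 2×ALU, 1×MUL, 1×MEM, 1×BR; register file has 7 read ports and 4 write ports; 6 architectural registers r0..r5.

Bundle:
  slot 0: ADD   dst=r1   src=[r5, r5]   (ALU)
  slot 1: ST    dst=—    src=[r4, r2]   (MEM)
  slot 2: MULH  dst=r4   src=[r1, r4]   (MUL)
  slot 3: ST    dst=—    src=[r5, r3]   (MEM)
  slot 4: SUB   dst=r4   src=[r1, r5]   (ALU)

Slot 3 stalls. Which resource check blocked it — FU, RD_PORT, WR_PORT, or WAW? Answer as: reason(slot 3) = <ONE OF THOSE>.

reason(slot 3) = FU

[0] ALU needs rd=1 wr=1: ok; after: ALU=1 MUL=1 MEM=1 BR=1, R=6, W=3
[1] MEM needs rd=2 wr=0: ok; after: ALU=1 MUL=1 MEM=0 BR=1, R=4, W=3
[2] MUL needs rd=2 wr=1: ok; after: ALU=1 MUL=0 MEM=0 BR=1, R=2, W=2
[3] MEM needs rd=2 wr=0: FU; after: ALU=1 MUL=0 MEM=0 BR=1, R=2, W=2
[4] ALU needs rd=2 wr=1: WAW; after: ALU=1 MUL=0 MEM=0 BR=1, R=2, W=2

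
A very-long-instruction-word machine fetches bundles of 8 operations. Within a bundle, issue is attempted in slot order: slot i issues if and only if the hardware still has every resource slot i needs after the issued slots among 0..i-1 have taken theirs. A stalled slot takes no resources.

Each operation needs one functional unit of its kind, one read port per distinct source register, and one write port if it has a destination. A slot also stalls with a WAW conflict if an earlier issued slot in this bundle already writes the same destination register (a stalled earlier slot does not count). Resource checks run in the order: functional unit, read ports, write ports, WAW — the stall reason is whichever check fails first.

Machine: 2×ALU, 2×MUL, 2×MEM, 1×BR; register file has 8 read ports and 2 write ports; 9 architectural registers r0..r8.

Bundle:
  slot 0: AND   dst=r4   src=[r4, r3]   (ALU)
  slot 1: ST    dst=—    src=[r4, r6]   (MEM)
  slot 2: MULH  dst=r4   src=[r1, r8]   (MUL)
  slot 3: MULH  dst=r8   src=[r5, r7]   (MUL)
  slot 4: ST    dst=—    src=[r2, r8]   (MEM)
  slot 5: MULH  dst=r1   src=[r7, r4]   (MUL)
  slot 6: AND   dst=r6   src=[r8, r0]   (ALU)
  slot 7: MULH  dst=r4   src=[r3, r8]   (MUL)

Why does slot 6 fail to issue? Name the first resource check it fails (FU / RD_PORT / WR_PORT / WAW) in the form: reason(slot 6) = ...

reason(slot 6) = RD_PORT

[0] ALU needs rd=2 wr=1: ok; after: ALU=1 MUL=2 MEM=2 BR=1, R=6, W=1
[1] MEM needs rd=2 wr=0: ok; after: ALU=1 MUL=2 MEM=1 BR=1, R=4, W=1
[2] MUL needs rd=2 wr=1: WAW; after: ALU=1 MUL=2 MEM=1 BR=1, R=4, W=1
[3] MUL needs rd=2 wr=1: ok; after: ALU=1 MUL=1 MEM=1 BR=1, R=2, W=0
[4] MEM needs rd=2 wr=0: ok; after: ALU=1 MUL=1 MEM=0 BR=1, R=0, W=0
[5] MUL needs rd=2 wr=1: RD_PORT; after: ALU=1 MUL=1 MEM=0 BR=1, R=0, W=0
[6] ALU needs rd=2 wr=1: RD_PORT; after: ALU=1 MUL=1 MEM=0 BR=1, R=0, W=0
[7] MUL needs rd=2 wr=1: RD_PORT; after: ALU=1 MUL=1 MEM=0 BR=1, R=0, W=0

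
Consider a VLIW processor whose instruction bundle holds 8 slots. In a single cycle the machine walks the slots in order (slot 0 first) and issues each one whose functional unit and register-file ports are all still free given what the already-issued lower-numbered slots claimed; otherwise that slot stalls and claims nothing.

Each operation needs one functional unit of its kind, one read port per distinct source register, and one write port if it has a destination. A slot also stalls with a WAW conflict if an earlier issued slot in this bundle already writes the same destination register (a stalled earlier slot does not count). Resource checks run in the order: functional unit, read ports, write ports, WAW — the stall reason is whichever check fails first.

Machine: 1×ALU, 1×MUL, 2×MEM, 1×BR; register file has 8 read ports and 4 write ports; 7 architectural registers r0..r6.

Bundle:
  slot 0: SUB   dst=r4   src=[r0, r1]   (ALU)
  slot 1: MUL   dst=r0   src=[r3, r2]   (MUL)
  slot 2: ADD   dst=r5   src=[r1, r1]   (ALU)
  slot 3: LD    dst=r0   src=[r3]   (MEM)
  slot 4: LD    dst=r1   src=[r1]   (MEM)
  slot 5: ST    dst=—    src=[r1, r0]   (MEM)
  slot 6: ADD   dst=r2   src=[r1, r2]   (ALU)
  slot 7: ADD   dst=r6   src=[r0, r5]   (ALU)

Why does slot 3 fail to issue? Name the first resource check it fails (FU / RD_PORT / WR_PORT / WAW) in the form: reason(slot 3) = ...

reason(slot 3) = WAW

slot 0 (ALU): ISSUE — free A0,Mu1,Ld2,B1 rp6 wp3
slot 1 (MUL): ISSUE — free A0,Mu0,Ld2,B1 rp4 wp2
slot 2 (ALU): stall FU — free A0,Mu0,Ld2,B1 rp4 wp2
slot 3 (MEM): stall WAW — free A0,Mu0,Ld2,B1 rp4 wp2
slot 4 (MEM): ISSUE — free A0,Mu0,Ld1,B1 rp3 wp1
slot 5 (MEM): ISSUE — free A0,Mu0,Ld0,B1 rp1 wp1
slot 6 (ALU): stall FU — free A0,Mu0,Ld0,B1 rp1 wp1
slot 7 (ALU): stall FU — free A0,Mu0,Ld0,B1 rp1 wp1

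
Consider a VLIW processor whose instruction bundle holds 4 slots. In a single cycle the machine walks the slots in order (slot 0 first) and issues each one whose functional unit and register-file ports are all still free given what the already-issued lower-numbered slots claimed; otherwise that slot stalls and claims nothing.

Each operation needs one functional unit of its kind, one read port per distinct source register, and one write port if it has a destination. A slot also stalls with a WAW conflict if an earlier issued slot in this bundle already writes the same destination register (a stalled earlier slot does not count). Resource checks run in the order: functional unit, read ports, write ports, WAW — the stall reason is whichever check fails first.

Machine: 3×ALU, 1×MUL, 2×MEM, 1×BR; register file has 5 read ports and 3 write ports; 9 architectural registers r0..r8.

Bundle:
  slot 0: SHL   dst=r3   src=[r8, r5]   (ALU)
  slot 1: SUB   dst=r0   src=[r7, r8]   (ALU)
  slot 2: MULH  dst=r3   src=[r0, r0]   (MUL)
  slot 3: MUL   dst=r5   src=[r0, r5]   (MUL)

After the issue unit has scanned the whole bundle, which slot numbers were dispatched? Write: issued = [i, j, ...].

issued = [0, 1]

[0] ALU needs rd=2 wr=1: ok; after: ALU=2 MUL=1 MEM=2 BR=1, R=3, W=2
[1] ALU needs rd=2 wr=1: ok; after: ALU=1 MUL=1 MEM=2 BR=1, R=1, W=1
[2] MUL needs rd=1 wr=1: WAW; after: ALU=1 MUL=1 MEM=2 BR=1, R=1, W=1
[3] MUL needs rd=2 wr=1: RD_PORT; after: ALU=1 MUL=1 MEM=2 BR=1, R=1, W=1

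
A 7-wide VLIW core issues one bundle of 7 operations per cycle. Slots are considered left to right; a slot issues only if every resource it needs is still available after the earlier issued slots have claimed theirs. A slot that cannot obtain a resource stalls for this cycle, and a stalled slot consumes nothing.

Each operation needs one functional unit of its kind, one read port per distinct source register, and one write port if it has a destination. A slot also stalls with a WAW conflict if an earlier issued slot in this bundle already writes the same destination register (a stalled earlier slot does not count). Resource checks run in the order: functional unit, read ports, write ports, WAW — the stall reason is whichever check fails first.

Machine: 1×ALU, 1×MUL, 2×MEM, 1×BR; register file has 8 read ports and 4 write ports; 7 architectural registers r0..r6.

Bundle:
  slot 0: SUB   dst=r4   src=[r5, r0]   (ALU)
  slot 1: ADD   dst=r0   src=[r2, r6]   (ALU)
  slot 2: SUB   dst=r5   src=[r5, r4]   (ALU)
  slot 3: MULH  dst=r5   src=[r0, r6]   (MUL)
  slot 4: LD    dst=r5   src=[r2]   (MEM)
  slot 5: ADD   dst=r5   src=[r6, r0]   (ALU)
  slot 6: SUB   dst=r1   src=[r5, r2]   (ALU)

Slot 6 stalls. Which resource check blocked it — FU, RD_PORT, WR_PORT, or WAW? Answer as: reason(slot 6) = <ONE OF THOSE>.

reason(slot 6) = FU

  0. ALU→r4 ⇒ go  {0A/1Mu/2Ld/1B | 6r 3w}
  1. ALU→r0 ⇒ no(FU)  {0A/1Mu/2Ld/1B | 6r 3w}
  2. ALU→r5 ⇒ no(FU)  {0A/1Mu/2Ld/1B | 6r 3w}
  3. MUL→r5 ⇒ go  {0A/0Mu/2Ld/1B | 4r 2w}
  4. MEM→r5 ⇒ no(WAW)  {0A/0Mu/2Ld/1B | 4r 2w}
  5. ALU→r5 ⇒ no(FU)  {0A/0Mu/2Ld/1B | 4r 2w}
  6. ALU→r1 ⇒ no(FU)  {0A/0Mu/2Ld/1B | 4r 2w}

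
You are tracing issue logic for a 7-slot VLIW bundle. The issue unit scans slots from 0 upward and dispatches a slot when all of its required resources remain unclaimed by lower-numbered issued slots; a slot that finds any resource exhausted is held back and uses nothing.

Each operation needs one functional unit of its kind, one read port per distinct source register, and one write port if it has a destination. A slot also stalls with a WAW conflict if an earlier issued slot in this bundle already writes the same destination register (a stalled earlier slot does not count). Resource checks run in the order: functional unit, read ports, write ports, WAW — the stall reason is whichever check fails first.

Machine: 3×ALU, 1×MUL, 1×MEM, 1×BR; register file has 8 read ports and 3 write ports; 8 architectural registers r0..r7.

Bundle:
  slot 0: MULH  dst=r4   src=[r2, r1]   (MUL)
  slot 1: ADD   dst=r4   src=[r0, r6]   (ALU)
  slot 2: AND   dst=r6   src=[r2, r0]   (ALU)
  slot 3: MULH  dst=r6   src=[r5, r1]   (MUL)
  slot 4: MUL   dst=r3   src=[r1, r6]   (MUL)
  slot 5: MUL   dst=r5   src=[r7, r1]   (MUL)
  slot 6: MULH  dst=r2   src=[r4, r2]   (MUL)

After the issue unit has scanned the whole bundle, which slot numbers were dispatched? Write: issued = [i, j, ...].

  0. MUL→r4 ⇒ go  {3A/0Mu/1Ld/1B | 6r 2w}
  1. ALU→r4 ⇒ no(WAW)  {3A/0Mu/1Ld/1B | 6r 2w}
  2. ALU→r6 ⇒ go  {2A/0Mu/1Ld/1B | 4r 1w}
  3. MUL→r6 ⇒ no(FU)  {2A/0Mu/1Ld/1B | 4r 1w}
  4. MUL→r3 ⇒ no(FU)  {2A/0Mu/1Ld/1B | 4r 1w}
  5. MUL→r5 ⇒ no(FU)  {2A/0Mu/1Ld/1B | 4r 1w}
  6. MUL→r2 ⇒ no(FU)  {2A/0Mu/1Ld/1B | 4r 1w}

issued = [0, 2]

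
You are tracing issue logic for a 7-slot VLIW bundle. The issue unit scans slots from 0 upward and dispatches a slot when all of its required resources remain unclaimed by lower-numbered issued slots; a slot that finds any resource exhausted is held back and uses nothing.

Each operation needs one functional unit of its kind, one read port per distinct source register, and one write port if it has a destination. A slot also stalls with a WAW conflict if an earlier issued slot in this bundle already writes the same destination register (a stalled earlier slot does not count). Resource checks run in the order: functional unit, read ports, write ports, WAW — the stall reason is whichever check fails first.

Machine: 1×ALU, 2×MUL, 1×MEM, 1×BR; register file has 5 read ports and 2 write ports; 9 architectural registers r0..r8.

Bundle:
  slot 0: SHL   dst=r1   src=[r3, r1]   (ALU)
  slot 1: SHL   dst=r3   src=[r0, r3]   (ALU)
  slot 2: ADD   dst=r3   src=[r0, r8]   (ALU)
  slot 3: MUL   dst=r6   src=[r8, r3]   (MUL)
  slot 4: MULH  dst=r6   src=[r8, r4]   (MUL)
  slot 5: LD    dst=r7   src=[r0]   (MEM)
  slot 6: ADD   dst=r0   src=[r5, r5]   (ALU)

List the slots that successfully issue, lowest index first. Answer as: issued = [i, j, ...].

#0 ALU src=r3,r1 dispatched  <A:0 Mu:2 Ld:1 B:1 rd:3 wr:1>
#1 ALU src=r0,r3 held:FU  <A:0 Mu:2 Ld:1 B:1 rd:3 wr:1>
#2 ALU src=r0,r8 held:FU  <A:0 Mu:2 Ld:1 B:1 rd:3 wr:1>
#3 MUL src=r8,r3 dispatched  <A:0 Mu:1 Ld:1 B:1 rd:1 wr:0>
#4 MUL src=r8,r4 held:RD_PORT  <A:0 Mu:1 Ld:1 B:1 rd:1 wr:0>
#5 MEM src=r0 held:WR_PORT  <A:0 Mu:1 Ld:1 B:1 rd:1 wr:0>
#6 ALU src=r5,r5 held:FU  <A:0 Mu:1 Ld:1 B:1 rd:1 wr:0>

issued = [0, 3]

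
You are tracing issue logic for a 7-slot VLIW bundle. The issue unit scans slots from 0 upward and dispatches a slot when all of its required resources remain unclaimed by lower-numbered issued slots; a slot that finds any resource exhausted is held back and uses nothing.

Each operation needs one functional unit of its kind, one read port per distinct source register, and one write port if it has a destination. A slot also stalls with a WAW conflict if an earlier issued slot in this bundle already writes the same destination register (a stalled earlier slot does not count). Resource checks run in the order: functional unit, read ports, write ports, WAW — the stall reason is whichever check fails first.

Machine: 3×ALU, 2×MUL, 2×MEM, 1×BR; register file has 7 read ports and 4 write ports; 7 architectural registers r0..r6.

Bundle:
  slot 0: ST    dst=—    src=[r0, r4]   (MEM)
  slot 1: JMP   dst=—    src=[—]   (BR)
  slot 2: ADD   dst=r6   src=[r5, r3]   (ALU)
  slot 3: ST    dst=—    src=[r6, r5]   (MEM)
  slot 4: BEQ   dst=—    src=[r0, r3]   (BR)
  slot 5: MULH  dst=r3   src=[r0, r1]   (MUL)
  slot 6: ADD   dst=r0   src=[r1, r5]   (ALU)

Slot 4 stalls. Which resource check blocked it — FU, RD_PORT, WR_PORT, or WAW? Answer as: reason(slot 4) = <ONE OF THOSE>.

reason(slot 4) = FU

slot 0 (MEM): ISSUE — free A3,Mu2,Ld1,B1 rp5 wp4
slot 1 (BR): ISSUE — free A3,Mu2,Ld1,B0 rp5 wp4
slot 2 (ALU): ISSUE — free A2,Mu2,Ld1,B0 rp3 wp3
slot 3 (MEM): ISSUE — free A2,Mu2,Ld0,B0 rp1 wp3
slot 4 (BR): stall FU — free A2,Mu2,Ld0,B0 rp1 wp3
slot 5 (MUL): stall RD_PORT — free A2,Mu2,Ld0,B0 rp1 wp3
slot 6 (ALU): stall RD_PORT — free A2,Mu2,Ld0,B0 rp1 wp3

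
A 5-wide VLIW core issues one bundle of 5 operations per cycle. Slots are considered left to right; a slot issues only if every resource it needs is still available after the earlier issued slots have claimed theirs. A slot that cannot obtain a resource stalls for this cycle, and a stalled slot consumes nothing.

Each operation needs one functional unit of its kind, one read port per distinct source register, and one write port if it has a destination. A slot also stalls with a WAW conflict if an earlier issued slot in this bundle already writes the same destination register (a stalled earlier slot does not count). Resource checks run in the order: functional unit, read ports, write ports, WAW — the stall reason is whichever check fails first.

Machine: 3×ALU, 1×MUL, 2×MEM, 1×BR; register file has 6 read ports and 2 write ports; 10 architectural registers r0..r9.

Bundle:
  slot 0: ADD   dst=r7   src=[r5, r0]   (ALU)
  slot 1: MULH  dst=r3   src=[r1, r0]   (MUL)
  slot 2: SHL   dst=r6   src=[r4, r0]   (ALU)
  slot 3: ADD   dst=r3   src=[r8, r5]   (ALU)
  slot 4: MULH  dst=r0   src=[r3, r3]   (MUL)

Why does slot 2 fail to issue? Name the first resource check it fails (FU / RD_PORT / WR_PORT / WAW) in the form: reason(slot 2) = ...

reason(slot 2) = WR_PORT

[0] ALU needs rd=2 wr=1: ok; after: ALU=2 MUL=1 MEM=2 BR=1, R=4, W=1
[1] MUL needs rd=2 wr=1: ok; after: ALU=2 MUL=0 MEM=2 BR=1, R=2, W=0
[2] ALU needs rd=2 wr=1: WR_PORT; after: ALU=2 MUL=0 MEM=2 BR=1, R=2, W=0
[3] ALU needs rd=2 wr=1: WR_PORT; after: ALU=2 MUL=0 MEM=2 BR=1, R=2, W=0
[4] MUL needs rd=1 wr=1: FU; after: ALU=2 MUL=0 MEM=2 BR=1, R=2, W=0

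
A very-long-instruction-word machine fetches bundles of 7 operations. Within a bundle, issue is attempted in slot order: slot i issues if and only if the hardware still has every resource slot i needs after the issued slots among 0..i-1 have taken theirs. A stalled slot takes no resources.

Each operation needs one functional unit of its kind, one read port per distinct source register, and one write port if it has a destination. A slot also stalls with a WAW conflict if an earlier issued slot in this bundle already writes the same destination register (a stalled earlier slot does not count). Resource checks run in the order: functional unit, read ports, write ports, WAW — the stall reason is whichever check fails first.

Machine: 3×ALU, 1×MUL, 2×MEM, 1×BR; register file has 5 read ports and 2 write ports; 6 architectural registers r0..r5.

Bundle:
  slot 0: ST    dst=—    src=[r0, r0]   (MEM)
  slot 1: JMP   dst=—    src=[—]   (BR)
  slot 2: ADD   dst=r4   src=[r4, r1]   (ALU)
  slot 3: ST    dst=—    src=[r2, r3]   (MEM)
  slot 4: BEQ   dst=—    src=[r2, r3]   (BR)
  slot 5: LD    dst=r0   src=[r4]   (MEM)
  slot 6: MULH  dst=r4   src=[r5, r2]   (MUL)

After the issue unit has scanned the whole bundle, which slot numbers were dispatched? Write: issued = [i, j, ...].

issued = [0, 1, 2, 3]

[0] MEM needs rd=1 wr=0: ok; after: ALU=3 MUL=1 MEM=1 BR=1, R=4, W=2
[1] BR needs rd=0 wr=0: ok; after: ALU=3 MUL=1 MEM=1 BR=0, R=4, W=2
[2] ALU needs rd=2 wr=1: ok; after: ALU=2 MUL=1 MEM=1 BR=0, R=2, W=1
[3] MEM needs rd=2 wr=0: ok; after: ALU=2 MUL=1 MEM=0 BR=0, R=0, W=1
[4] BR needs rd=2 wr=0: FU; after: ALU=2 MUL=1 MEM=0 BR=0, R=0, W=1
[5] MEM needs rd=1 wr=1: FU; after: ALU=2 MUL=1 MEM=0 BR=0, R=0, W=1
[6] MUL needs rd=2 wr=1: RD_PORT; after: ALU=2 MUL=1 MEM=0 BR=0, R=0, W=1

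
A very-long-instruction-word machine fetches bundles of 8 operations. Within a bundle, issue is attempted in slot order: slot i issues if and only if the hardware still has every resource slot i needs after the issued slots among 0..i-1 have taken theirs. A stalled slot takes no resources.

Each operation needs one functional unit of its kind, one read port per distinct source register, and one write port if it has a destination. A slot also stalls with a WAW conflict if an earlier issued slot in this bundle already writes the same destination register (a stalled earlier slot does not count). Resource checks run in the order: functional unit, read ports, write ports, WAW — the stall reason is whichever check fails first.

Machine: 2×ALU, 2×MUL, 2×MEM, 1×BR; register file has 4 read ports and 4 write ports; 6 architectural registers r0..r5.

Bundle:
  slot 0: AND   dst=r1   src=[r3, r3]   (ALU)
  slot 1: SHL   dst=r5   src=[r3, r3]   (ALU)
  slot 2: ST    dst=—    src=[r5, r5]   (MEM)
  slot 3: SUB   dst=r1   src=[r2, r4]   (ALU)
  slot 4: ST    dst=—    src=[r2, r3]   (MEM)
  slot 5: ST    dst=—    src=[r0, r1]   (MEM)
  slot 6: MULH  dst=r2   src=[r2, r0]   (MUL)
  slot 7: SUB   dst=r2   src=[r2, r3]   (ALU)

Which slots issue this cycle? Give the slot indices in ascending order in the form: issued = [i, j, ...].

#0 ALU src=r3,r3 dispatched  <A:1 Mu:2 Ld:2 B:1 rd:3 wr:3>
#1 ALU src=r3,r3 dispatched  <A:0 Mu:2 Ld:2 B:1 rd:2 wr:2>
#2 MEM src=r5,r5 dispatched  <A:0 Mu:2 Ld:1 B:1 rd:1 wr:2>
#3 ALU src=r2,r4 held:FU  <A:0 Mu:2 Ld:1 B:1 rd:1 wr:2>
#4 MEM src=r2,r3 held:RD_PORT  <A:0 Mu:2 Ld:1 B:1 rd:1 wr:2>
#5 MEM src=r0,r1 held:RD_PORT  <A:0 Mu:2 Ld:1 B:1 rd:1 wr:2>
#6 MUL src=r2,r0 held:RD_PORT  <A:0 Mu:2 Ld:1 B:1 rd:1 wr:2>
#7 ALU src=r2,r3 held:FU  <A:0 Mu:2 Ld:1 B:1 rd:1 wr:2>

issued = [0, 1, 2]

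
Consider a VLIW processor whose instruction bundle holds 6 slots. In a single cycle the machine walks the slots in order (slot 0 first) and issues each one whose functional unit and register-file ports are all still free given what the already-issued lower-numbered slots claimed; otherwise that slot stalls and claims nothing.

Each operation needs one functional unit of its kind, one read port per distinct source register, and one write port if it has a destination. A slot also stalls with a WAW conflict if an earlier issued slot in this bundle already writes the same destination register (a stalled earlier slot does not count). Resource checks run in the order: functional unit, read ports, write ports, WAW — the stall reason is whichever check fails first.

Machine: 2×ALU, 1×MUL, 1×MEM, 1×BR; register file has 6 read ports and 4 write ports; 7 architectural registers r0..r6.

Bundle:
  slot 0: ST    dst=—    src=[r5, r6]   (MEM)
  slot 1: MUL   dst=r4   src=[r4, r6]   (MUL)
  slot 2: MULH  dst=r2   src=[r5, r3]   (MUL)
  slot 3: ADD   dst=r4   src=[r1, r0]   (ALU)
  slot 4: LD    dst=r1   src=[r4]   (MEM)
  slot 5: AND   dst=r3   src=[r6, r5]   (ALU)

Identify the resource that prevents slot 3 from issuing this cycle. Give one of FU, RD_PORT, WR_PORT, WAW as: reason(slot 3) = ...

reason(slot 3) = WAW

slot 0 (MEM): ISSUE — free A2,Mu1,Ld0,B1 rp4 wp4
slot 1 (MUL): ISSUE — free A2,Mu0,Ld0,B1 rp2 wp3
slot 2 (MUL): stall FU — free A2,Mu0,Ld0,B1 rp2 wp3
slot 3 (ALU): stall WAW — free A2,Mu0,Ld0,B1 rp2 wp3
slot 4 (MEM): stall FU — free A2,Mu0,Ld0,B1 rp2 wp3
slot 5 (ALU): ISSUE — free A1,Mu0,Ld0,B1 rp0 wp2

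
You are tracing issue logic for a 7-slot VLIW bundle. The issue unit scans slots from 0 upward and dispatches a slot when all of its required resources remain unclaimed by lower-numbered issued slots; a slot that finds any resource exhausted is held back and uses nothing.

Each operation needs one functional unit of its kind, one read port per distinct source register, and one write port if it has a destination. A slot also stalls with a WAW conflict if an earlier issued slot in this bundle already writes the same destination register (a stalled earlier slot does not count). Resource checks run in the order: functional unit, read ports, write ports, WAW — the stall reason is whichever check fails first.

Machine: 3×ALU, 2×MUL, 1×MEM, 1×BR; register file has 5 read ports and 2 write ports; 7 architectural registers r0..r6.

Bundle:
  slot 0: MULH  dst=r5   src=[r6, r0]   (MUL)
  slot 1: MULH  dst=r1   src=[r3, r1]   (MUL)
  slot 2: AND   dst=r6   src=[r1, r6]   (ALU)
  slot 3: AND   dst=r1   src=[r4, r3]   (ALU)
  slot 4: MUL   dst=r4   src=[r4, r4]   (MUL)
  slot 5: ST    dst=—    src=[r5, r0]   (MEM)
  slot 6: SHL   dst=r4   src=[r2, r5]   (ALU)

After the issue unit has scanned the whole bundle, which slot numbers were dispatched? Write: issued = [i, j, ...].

#0 MUL src=r6,r0 dispatched  <A:3 Mu:1 Ld:1 B:1 rd:3 wr:1>
#1 MUL src=r3,r1 dispatched  <A:3 Mu:0 Ld:1 B:1 rd:1 wr:0>
#2 ALU src=r1,r6 held:RD_PORT  <A:3 Mu:0 Ld:1 B:1 rd:1 wr:0>
#3 ALU src=r4,r3 held:RD_PORT  <A:3 Mu:0 Ld:1 B:1 rd:1 wr:0>
#4 MUL src=r4,r4 held:FU  <A:3 Mu:0 Ld:1 B:1 rd:1 wr:0>
#5 MEM src=r5,r0 held:RD_PORT  <A:3 Mu:0 Ld:1 B:1 rd:1 wr:0>
#6 ALU src=r2,r5 held:RD_PORT  <A:3 Mu:0 Ld:1 B:1 rd:1 wr:0>

issued = [0, 1]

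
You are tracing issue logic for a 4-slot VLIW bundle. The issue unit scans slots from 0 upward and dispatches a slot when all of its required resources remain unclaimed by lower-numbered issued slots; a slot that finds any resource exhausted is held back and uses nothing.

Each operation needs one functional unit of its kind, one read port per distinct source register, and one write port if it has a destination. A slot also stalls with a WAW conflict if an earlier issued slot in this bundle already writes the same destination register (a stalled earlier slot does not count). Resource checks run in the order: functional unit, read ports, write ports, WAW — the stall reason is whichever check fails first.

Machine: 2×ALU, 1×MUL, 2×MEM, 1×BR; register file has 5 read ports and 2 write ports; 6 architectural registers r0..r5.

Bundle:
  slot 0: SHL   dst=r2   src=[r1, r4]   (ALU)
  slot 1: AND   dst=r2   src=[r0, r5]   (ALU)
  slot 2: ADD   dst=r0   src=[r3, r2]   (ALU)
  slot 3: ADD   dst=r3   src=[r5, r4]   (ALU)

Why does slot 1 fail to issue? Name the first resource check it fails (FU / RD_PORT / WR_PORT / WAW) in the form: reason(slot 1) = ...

reason(slot 1) = WAW

[0] ALU needs rd=2 wr=1: ok; after: ALU=1 MUL=1 MEM=2 BR=1, R=3, W=1
[1] ALU needs rd=2 wr=1: WAW; after: ALU=1 MUL=1 MEM=2 BR=1, R=3, W=1
[2] ALU needs rd=2 wr=1: ok; after: ALU=0 MUL=1 MEM=2 BR=1, R=1, W=0
[3] ALU needs rd=2 wr=1: FU; after: ALU=0 MUL=1 MEM=2 BR=1, R=1, W=0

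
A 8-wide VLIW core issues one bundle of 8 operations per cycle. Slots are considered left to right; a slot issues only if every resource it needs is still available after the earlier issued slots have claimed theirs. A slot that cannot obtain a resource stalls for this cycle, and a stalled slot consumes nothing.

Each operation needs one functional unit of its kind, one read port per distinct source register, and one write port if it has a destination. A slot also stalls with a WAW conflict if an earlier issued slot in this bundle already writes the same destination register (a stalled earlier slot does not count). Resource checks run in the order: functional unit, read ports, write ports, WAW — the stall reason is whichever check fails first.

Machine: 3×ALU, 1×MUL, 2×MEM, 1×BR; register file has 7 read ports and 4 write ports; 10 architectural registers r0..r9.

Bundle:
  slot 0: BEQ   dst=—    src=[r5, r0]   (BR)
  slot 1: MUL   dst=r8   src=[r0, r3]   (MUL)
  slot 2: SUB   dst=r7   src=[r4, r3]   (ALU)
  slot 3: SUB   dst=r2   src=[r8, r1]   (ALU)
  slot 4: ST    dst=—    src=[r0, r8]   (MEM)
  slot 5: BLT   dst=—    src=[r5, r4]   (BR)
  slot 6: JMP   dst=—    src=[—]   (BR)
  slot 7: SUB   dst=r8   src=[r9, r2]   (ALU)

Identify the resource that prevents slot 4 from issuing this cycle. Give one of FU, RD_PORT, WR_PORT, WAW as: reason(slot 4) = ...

slot 0 (BR): ISSUE — free A3,Mu1,Ld2,B0 rp5 wp4
slot 1 (MUL): ISSUE — free A3,Mu0,Ld2,B0 rp3 wp3
slot 2 (ALU): ISSUE — free A2,Mu0,Ld2,B0 rp1 wp2
slot 3 (ALU): stall RD_PORT — free A2,Mu0,Ld2,B0 rp1 wp2
slot 4 (MEM): stall RD_PORT — free A2,Mu0,Ld2,B0 rp1 wp2
slot 5 (BR): stall FU — free A2,Mu0,Ld2,B0 rp1 wp2
slot 6 (BR): stall FU — free A2,Mu0,Ld2,B0 rp1 wp2
slot 7 (ALU): stall RD_PORT — free A2,Mu0,Ld2,B0 rp1 wp2

reason(slot 4) = RD_PORT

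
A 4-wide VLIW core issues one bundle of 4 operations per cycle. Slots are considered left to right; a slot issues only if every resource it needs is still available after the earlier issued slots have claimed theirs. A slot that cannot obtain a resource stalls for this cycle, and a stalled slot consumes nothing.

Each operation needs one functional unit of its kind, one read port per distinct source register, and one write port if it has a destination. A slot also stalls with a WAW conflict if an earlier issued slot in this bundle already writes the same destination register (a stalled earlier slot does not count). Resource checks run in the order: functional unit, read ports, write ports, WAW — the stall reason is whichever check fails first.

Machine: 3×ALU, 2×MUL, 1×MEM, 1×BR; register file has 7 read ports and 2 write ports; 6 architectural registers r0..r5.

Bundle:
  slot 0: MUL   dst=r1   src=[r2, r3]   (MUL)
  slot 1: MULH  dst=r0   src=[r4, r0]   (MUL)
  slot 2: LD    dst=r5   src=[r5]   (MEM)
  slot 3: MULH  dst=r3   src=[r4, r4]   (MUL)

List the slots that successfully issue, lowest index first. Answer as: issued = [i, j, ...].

[0] MUL needs rd=2 wr=1: ok; after: ALU=3 MUL=1 MEM=1 BR=1, R=5, W=1
[1] MUL needs rd=2 wr=1: ok; after: ALU=3 MUL=0 MEM=1 BR=1, R=3, W=0
[2] MEM needs rd=1 wr=1: WR_PORT; after: ALU=3 MUL=0 MEM=1 BR=1, R=3, W=0
[3] MUL needs rd=1 wr=1: FU; after: ALU=3 MUL=0 MEM=1 BR=1, R=3, W=0

issued = [0, 1]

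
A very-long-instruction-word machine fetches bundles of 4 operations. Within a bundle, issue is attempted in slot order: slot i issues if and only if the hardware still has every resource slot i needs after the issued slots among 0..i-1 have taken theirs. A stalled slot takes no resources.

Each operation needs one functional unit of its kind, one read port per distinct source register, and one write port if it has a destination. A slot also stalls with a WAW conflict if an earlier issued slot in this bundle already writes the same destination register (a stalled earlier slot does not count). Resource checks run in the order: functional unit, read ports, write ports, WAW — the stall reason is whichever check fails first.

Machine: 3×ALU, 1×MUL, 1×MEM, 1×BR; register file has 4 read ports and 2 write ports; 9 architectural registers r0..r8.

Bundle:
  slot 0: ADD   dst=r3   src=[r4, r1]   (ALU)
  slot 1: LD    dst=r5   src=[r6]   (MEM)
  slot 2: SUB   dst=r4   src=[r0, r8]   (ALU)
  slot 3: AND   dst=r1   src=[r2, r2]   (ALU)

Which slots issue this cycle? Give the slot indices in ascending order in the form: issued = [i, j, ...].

issued = [0, 1]

[0] ALU needs rd=2 wr=1: ok; after: ALU=2 MUL=1 MEM=1 BR=1, R=2, W=1
[1] MEM needs rd=1 wr=1: ok; after: ALU=2 MUL=1 MEM=0 BR=1, R=1, W=0
[2] ALU needs rd=2 wr=1: RD_PORT; after: ALU=2 MUL=1 MEM=0 BR=1, R=1, W=0
[3] ALU needs rd=1 wr=1: WR_PORT; after: ALU=2 MUL=1 MEM=0 BR=1, R=1, W=0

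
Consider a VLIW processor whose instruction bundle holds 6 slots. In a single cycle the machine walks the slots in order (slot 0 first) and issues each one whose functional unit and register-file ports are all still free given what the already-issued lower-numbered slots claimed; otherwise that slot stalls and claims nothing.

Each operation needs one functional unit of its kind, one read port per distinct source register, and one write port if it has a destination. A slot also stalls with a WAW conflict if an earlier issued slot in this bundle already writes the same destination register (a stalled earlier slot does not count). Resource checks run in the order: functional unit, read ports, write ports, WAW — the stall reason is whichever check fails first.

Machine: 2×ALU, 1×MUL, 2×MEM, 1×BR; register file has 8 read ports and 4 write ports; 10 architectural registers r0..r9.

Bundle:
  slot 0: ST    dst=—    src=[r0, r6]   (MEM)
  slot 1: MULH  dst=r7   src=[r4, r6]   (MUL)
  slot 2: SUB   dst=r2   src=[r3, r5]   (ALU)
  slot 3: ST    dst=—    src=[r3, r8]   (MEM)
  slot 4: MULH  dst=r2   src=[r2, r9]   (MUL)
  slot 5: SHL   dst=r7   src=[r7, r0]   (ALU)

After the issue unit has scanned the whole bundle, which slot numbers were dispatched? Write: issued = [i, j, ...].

(0) want 1×MEM +2rd +0wr — yes → AL2|MU1|ME1|BR1|rd6|wr4
(1) want 1×MUL +2rd +1wr — yes → AL2|MU0|ME1|BR1|rd4|wr3
(2) want 1×ALU +2rd +1wr — yes → AL1|MU0|ME1|BR1|rd2|wr2
(3) want 1×MEM +2rd +0wr — yes → AL1|MU0|ME0|BR1|rd0|wr2
(4) want 1×MUL +2rd +1wr — FU → AL1|MU0|ME0|BR1|rd0|wr2
(5) want 1×ALU +2rd +1wr — RD_PORT → AL1|MU0|ME0|BR1|rd0|wr2

issued = [0, 1, 2, 3]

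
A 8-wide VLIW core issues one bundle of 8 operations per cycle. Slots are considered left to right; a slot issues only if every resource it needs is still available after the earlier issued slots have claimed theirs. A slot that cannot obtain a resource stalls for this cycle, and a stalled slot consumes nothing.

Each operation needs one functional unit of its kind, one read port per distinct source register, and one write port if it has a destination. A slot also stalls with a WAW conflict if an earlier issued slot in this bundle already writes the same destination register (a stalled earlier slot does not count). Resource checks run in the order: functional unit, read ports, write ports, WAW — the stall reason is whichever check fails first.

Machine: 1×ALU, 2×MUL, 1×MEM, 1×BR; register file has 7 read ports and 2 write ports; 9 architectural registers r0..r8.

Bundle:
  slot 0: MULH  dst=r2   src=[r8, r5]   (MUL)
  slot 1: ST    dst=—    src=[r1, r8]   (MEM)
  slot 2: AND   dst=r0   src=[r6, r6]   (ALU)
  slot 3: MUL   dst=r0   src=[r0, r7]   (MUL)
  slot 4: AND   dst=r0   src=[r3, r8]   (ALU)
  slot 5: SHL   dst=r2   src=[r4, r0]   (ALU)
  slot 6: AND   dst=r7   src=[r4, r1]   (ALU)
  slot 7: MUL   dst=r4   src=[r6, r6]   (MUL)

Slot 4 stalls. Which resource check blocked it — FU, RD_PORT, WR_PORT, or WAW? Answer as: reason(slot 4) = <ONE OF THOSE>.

  0. MUL→r2 ⇒ go  {1A/1Mu/1Ld/1B | 5r 1w}
  1. MEM ⇒ go  {1A/1Mu/0Ld/1B | 3r 1w}
  2. ALU→r0 ⇒ go  {0A/1Mu/0Ld/1B | 2r 0w}
  3. MUL→r0 ⇒ no(WR_PORT)  {0A/1Mu/0Ld/1B | 2r 0w}
  4. ALU→r0 ⇒ no(FU)  {0A/1Mu/0Ld/1B | 2r 0w}
  5. ALU→r2 ⇒ no(FU)  {0A/1Mu/0Ld/1B | 2r 0w}
  6. ALU→r7 ⇒ no(FU)  {0A/1Mu/0Ld/1B | 2r 0w}
  7. MUL→r4 ⇒ no(WR_PORT)  {0A/1Mu/0Ld/1B | 2r 0w}

reason(slot 4) = FU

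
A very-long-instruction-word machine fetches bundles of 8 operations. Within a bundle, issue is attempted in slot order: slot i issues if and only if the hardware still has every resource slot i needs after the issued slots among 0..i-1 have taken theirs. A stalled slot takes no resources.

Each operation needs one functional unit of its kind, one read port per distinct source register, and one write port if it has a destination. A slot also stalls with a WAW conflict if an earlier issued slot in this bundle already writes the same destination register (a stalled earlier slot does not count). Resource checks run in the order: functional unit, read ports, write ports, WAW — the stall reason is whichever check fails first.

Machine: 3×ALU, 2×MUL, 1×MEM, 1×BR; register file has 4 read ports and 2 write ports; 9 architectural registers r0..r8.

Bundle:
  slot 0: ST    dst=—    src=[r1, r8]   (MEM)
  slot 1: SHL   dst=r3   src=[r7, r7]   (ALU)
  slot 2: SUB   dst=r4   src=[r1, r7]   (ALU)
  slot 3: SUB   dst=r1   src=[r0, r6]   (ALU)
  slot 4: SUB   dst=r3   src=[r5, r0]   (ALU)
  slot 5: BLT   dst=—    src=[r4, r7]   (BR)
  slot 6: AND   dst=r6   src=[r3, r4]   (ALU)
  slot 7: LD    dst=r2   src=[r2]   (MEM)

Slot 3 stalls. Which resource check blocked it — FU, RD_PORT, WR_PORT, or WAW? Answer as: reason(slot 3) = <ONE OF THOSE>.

reason(slot 3) = RD_PORT

[0] MEM needs rd=2 wr=0: ok; after: ALU=3 MUL=2 MEM=0 BR=1, R=2, W=2
[1] ALU needs rd=1 wr=1: ok; after: ALU=2 MUL=2 MEM=0 BR=1, R=1, W=1
[2] ALU needs rd=2 wr=1: RD_PORT; after: ALU=2 MUL=2 MEM=0 BR=1, R=1, W=1
[3] ALU needs rd=2 wr=1: RD_PORT; after: ALU=2 MUL=2 MEM=0 BR=1, R=1, W=1
[4] ALU needs rd=2 wr=1: RD_PORT; after: ALU=2 MUL=2 MEM=0 BR=1, R=1, W=1
[5] BR needs rd=2 wr=0: RD_PORT; after: ALU=2 MUL=2 MEM=0 BR=1, R=1, W=1
[6] ALU needs rd=2 wr=1: RD_PORT; after: ALU=2 MUL=2 MEM=0 BR=1, R=1, W=1
[7] MEM needs rd=1 wr=1: FU; after: ALU=2 MUL=2 MEM=0 BR=1, R=1, W=1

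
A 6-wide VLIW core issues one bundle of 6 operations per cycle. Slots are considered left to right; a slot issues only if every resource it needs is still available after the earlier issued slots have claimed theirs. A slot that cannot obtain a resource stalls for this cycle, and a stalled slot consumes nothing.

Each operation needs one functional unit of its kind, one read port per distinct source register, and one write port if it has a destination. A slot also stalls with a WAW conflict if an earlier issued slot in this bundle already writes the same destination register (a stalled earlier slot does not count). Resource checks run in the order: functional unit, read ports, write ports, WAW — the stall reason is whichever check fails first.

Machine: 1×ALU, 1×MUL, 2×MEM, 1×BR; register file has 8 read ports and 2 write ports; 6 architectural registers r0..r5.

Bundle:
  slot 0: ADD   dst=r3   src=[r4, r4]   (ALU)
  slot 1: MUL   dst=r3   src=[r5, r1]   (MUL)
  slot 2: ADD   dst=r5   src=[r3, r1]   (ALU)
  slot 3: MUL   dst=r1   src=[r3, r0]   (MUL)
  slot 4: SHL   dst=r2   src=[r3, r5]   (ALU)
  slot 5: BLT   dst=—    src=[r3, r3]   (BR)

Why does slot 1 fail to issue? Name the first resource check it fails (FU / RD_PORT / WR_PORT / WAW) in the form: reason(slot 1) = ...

reason(slot 1) = WAW

  0. ALU→r3 ⇒ go  {0A/1Mu/2Ld/1B | 7r 1w}
  1. MUL→r3 ⇒ no(WAW)  {0A/1Mu/2Ld/1B | 7r 1w}
  2. ALU→r5 ⇒ no(FU)  {0A/1Mu/2Ld/1B | 7r 1w}
  3. MUL→r1 ⇒ go  {0A/0Mu/2Ld/1B | 5r 0w}
  4. ALU→r2 ⇒ no(FU)  {0A/0Mu/2Ld/1B | 5r 0w}
  5. BR ⇒ go  {0A/0Mu/2Ld/0B | 4r 0w}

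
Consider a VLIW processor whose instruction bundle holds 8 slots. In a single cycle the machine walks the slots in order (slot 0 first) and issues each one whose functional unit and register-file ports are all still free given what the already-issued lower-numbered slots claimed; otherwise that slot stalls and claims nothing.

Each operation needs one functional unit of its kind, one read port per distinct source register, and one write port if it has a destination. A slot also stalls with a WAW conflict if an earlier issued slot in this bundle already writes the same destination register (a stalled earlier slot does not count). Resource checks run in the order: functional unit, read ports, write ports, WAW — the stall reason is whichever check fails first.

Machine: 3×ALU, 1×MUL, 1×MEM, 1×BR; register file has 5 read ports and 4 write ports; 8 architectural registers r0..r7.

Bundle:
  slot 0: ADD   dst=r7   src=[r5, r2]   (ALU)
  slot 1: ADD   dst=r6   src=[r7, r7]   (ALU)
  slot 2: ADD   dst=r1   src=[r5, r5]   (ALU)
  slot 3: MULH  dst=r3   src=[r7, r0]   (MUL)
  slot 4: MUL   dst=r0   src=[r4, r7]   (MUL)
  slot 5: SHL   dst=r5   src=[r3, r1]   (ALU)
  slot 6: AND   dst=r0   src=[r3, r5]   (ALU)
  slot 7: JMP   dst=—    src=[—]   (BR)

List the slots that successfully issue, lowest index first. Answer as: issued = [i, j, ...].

issued = [0, 1, 2, 7]

  0. ALU→r7 ⇒ go  {2A/1Mu/1Ld/1B | 3r 3w}
  1. ALU→r6 ⇒ go  {1A/1Mu/1Ld/1B | 2r 2w}
  2. ALU→r1 ⇒ go  {0A/1Mu/1Ld/1B | 1r 1w}
  3. MUL→r3 ⇒ no(RD_PORT)  {0A/1Mu/1Ld/1B | 1r 1w}
  4. MUL→r0 ⇒ no(RD_PORT)  {0A/1Mu/1Ld/1B | 1r 1w}
  5. ALU→r5 ⇒ no(FU)  {0A/1Mu/1Ld/1B | 1r 1w}
  6. ALU→r0 ⇒ no(FU)  {0A/1Mu/1Ld/1B | 1r 1w}
  7. BR ⇒ go  {0A/1Mu/1Ld/0B | 1r 1w}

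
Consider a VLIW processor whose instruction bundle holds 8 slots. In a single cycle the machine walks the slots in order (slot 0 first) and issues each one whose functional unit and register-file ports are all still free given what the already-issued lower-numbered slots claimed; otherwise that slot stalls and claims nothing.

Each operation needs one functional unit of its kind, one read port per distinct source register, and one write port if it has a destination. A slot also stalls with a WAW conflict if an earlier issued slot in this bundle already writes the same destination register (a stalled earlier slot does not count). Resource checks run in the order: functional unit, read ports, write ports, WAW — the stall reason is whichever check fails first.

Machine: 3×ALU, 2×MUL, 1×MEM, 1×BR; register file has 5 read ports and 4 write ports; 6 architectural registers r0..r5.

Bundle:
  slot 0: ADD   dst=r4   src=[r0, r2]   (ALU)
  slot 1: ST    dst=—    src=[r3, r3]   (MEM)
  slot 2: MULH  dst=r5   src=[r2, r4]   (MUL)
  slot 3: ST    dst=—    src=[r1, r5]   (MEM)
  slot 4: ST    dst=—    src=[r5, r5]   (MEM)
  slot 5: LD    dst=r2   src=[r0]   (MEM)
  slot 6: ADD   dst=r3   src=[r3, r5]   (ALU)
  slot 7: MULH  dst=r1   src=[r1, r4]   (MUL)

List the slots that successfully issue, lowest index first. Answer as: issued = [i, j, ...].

issued = [0, 1, 2]

  0. ALU→r4 ⇒ go  {2A/2Mu/1Ld/1B | 3r 3w}
  1. MEM ⇒ go  {2A/2Mu/0Ld/1B | 2r 3w}
  2. MUL→r5 ⇒ go  {2A/1Mu/0Ld/1B | 0r 2w}
  3. MEM ⇒ no(FU)  {2A/1Mu/0Ld/1B | 0r 2w}
  4. MEM ⇒ no(FU)  {2A/1Mu/0Ld/1B | 0r 2w}
  5. MEM→r2 ⇒ no(FU)  {2A/1Mu/0Ld/1B | 0r 2w}
  6. ALU→r3 ⇒ no(RD_PORT)  {2A/1Mu/0Ld/1B | 0r 2w}
  7. MUL→r1 ⇒ no(RD_PORT)  {2A/1Mu/0Ld/1B | 0r 2w}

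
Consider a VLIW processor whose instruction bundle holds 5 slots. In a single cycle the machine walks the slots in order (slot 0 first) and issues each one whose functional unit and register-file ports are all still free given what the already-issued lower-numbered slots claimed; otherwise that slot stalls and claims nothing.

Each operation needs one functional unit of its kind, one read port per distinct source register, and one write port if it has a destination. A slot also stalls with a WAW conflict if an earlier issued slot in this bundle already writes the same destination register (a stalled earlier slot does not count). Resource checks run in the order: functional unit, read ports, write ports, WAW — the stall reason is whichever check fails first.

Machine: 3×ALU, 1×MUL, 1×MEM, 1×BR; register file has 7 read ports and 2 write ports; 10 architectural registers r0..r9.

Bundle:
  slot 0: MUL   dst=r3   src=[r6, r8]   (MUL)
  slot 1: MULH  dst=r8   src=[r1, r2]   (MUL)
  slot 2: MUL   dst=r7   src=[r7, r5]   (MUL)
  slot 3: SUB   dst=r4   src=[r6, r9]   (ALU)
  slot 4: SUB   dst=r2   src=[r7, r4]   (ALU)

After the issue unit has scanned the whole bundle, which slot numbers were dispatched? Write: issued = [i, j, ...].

[0] MUL needs rd=2 wr=1: ok; after: ALU=3 MUL=0 MEM=1 BR=1, R=5, W=1
[1] MUL needs rd=2 wr=1: FU; after: ALU=3 MUL=0 MEM=1 BR=1, R=5, W=1
[2] MUL needs rd=2 wr=1: FU; after: ALU=3 MUL=0 MEM=1 BR=1, R=5, W=1
[3] ALU needs rd=2 wr=1: ok; after: ALU=2 MUL=0 MEM=1 BR=1, R=3, W=0
[4] ALU needs rd=2 wr=1: WR_PORT; after: ALU=2 MUL=0 MEM=1 BR=1, R=3, W=0

issued = [0, 3]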